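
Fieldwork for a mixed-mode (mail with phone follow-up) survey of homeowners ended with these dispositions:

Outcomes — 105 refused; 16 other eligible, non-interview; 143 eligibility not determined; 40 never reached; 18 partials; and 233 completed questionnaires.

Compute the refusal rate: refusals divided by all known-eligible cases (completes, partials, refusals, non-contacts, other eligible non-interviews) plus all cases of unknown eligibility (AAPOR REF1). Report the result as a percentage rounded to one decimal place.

18.9%

Numerator → 105
Denominator → 233 + 18 + 105 + 40 + 16 + 143 = 555
REF1 = 105 / 555 = 0.1892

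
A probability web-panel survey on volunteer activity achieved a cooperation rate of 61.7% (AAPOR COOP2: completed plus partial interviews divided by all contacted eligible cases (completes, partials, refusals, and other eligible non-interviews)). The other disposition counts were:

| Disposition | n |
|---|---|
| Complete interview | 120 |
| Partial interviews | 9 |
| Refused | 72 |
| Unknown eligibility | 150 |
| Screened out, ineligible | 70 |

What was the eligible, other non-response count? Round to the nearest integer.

8

Top: 120 + 9 = 129
COOP2 = 129 / D = 0.617
D = 129 / 0.617 = 209.1
Other denominator terms total 201
eligible, other non-response = 209.1 − 201 ≈ 8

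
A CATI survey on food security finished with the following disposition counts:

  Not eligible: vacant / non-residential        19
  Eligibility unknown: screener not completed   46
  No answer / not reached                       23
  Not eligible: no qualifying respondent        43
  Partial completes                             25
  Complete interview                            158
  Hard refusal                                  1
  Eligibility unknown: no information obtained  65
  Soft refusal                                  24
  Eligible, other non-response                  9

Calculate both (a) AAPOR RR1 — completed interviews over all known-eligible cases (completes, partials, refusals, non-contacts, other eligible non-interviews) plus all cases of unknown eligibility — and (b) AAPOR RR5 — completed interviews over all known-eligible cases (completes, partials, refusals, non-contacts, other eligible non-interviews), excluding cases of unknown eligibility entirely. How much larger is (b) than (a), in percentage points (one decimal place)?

Declined to participate = 1 + 24 = 25
Unknown if eligible = 46 + 65 = 111
Not eligible = 43 + 19 = 62
Top: 158
Denom: 158 + 25 + 25 + 23 + 9 + 111 = 351
RR1 = 158 / 351 = 0.4501
Denom: 158 + 25 + 25 + 23 + 9 = 240
RR5 = 158 / 240 = 0.6583
Difference = 65.83 − 45.01 = 20.82 percentage points

20.8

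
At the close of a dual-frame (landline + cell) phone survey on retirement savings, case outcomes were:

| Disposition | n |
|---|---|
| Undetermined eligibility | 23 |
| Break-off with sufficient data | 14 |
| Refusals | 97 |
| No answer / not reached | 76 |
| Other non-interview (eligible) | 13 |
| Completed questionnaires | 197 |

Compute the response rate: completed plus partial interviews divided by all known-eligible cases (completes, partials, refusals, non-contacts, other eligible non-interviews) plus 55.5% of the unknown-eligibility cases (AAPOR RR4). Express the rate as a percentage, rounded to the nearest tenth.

51.5%

Numerator: 197 + 14 = 211
Known eligible: 197 + 14 + 97 + 76 + 13 = 397
Estimated eligible among unknowns: 0.5550 × 23 = 12.77
Denom: 397 + 12.77 = 409.77
RR4 = 211 / 409.77 = 0.5149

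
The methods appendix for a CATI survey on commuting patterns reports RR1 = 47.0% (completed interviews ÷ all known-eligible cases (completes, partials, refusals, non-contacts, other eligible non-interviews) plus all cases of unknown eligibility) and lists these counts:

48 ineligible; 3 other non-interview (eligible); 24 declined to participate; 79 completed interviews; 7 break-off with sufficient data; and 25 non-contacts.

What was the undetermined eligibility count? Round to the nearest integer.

30

RR1 = 79 / D = 0.470
D = 79 / 0.470 = 168.1
Other denominator terms total 138
undetermined eligibility = 168.1 − 138 ≈ 30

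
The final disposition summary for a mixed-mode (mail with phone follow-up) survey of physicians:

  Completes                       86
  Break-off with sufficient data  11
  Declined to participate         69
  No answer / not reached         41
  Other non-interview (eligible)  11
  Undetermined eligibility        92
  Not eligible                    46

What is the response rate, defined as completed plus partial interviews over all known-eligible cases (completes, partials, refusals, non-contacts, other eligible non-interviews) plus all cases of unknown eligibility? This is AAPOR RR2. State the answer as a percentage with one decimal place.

31.3%

Num = 86 + 11 = 97
Denom = 86 + 11 + 69 + 41 + 11 + 92 = 310
RR2 = 97 / 310 = 0.3129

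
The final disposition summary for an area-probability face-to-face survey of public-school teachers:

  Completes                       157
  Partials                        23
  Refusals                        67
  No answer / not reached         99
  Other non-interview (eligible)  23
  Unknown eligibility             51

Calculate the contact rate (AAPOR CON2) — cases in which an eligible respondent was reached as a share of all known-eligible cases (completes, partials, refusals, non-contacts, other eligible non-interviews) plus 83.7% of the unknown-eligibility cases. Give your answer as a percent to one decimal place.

Num → 157 + 23 + 67 + 23 = 270
Known eligible → 157 + 23 + 67 + 99 + 23 = 369
Estimated eligible among unknowns → 0.8370 × 51 = 42.69
Base → 369 + 42.69 = 411.69
CON2 = 270 / 411.69 = 0.6558

65.6%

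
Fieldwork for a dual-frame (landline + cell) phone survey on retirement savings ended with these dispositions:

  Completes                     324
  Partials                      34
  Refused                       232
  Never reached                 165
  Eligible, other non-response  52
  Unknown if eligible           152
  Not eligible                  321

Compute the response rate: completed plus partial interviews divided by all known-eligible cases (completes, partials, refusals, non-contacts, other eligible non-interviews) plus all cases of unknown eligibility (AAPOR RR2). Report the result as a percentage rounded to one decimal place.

37.3%

Top = 324 + 34 = 358
Base = 324 + 34 + 232 + 165 + 52 + 152 = 959
RR2 = 358 / 959 = 0.3733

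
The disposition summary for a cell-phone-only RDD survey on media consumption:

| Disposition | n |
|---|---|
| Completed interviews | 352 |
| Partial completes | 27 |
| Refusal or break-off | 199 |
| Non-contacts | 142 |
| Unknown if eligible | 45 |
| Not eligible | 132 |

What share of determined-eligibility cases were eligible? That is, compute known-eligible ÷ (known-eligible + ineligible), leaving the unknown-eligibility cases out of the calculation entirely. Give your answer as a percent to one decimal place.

Determined eligible: 352 + 27 + 199 + 142 = 720
e = 720 / (720 + 132) = 720 / 852 = 0.8451

84.5%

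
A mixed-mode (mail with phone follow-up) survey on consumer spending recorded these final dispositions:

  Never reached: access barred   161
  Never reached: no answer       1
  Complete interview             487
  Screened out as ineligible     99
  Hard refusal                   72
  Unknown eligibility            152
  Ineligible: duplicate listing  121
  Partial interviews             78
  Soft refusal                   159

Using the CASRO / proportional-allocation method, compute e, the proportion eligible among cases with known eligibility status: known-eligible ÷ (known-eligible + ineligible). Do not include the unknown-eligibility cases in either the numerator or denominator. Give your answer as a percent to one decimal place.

Refusal or break-off = 72 + 159 = 231
Never reached = 1 + 161 = 162
Out of scope = 99 + 121 = 220
Known eligible: 487 + 78 + 231 + 162 = 958
e = 958 / (958 + 220) = 958 / 1178 = 0.8132

81.3%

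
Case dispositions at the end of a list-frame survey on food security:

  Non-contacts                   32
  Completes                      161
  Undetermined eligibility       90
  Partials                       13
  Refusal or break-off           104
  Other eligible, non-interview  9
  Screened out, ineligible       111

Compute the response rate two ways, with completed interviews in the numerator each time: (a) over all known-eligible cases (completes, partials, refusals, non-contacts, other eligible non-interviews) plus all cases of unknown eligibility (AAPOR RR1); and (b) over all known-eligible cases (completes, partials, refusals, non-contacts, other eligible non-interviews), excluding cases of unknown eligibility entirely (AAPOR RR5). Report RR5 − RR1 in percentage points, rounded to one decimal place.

Numerator → 161
Denom → 161 + 13 + 104 + 32 + 9 + 90 = 409
RR1 = 161 / 409 = 0.3936
Denom → 161 + 13 + 104 + 32 + 9 = 319
RR5 = 161 / 319 = 0.5047
Difference = 50.47 − 39.36 = 11.11 percentage points

11.1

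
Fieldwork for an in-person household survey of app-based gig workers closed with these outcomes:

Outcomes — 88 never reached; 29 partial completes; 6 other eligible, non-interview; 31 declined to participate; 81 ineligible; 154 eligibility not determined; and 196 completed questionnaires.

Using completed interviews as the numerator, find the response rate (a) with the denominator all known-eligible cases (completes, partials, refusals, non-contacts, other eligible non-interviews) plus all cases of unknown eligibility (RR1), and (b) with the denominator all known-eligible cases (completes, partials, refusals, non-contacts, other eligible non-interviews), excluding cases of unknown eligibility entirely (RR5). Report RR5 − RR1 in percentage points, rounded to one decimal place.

17.1

Numerator → 196
Base → 196 + 29 + 31 + 88 + 6 + 154 = 504
RR1 = 196 / 504 = 0.3889
Base → 196 + 29 + 31 + 88 + 6 = 350
RR5 = 196 / 350 = 0.5600
Difference = 56.00 − 38.89 = 17.11 percentage points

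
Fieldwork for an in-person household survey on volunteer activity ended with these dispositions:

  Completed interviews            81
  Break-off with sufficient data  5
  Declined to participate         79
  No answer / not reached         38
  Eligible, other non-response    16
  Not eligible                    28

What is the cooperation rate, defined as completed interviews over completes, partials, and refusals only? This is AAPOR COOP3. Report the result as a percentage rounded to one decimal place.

Top: 81
Base: 81 + 5 + 79 = 165
COOP3 = 81 / 165 = 0.4909

49.1%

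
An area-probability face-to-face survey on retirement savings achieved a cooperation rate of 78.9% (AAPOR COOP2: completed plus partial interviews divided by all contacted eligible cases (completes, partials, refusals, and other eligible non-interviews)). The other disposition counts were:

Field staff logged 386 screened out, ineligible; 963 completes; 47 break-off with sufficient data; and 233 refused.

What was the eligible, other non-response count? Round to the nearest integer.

Numerator → 963 + 47 = 1010
COOP2 = 1010 / D = 0.789
D = 1010 / 0.789 = 1280.1
Rest of base = 1243
eligible, other non-response = 1280.1 − 1243 ≈ 37

37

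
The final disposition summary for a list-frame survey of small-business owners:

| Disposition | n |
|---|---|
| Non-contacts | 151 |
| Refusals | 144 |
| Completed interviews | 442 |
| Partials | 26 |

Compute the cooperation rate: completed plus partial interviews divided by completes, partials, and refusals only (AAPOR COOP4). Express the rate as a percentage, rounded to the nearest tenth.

Top = 442 + 26 = 468
Denom = 442 + 26 + 144 = 612
COOP4 = 468 / 612 = 0.7647

76.5%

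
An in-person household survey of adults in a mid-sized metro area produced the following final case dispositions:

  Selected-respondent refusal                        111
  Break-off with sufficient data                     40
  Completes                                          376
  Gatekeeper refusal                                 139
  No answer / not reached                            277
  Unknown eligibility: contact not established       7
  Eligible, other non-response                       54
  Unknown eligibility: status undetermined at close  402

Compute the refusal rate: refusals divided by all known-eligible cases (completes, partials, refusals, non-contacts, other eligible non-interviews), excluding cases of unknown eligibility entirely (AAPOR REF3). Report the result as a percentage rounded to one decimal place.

25.1%

Declined to participate = 139 + 111 = 250
Unknown eligibility = 7 + 402 = 409
Top = 250
Base = 376 + 40 + 250 + 277 + 54 = 997
REF3 = 250 / 997 = 0.2508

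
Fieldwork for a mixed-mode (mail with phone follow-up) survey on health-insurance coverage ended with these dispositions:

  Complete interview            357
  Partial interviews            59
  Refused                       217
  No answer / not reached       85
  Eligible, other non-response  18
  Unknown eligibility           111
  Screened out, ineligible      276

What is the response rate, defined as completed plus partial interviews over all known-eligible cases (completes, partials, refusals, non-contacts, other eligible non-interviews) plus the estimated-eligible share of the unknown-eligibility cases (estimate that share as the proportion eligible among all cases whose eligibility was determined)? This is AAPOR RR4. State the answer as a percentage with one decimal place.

50.9%

Numerator: 357 + 59 = 416
Determined eligible: 357 + 59 + 217 + 85 + 18 = 736
e = 736 / (736 + 276) = 736 / 1012 = 0.7273
e × U: 0.7273 × 111 = 80.73
Denom: 736 + 80.73 = 816.73
RR4 = 416 / 816.73 = 0.5093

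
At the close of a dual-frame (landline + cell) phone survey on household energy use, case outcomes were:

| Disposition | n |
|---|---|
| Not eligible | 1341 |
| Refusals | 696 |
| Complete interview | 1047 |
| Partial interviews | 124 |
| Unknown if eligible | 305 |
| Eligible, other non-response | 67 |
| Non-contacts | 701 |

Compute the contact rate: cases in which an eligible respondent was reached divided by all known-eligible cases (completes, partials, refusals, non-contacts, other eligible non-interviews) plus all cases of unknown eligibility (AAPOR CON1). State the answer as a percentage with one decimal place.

65.8%

Num = 1047 + 124 + 696 + 67 = 1934
Base = 1047 + 124 + 696 + 701 + 67 + 305 = 2940
CON1 = 1934 / 2940 = 0.6578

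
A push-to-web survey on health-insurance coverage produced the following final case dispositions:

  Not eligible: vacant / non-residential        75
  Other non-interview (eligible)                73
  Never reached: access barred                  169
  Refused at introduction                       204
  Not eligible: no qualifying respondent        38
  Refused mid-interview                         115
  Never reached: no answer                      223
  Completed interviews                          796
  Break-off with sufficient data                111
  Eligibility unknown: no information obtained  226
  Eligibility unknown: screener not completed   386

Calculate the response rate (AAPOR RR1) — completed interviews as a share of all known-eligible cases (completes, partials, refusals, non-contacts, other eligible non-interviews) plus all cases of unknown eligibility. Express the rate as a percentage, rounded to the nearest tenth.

34.6%

Refusal or break-off = 204 + 115 = 319
Never reached = 223 + 169 = 392
Undetermined eligibility = 386 + 226 = 612
Out of scope = 38 + 75 = 113
Numerator: 796
Base: 796 + 111 + 319 + 392 + 73 + 612 = 2303
RR1 = 796 / 2303 = 0.3456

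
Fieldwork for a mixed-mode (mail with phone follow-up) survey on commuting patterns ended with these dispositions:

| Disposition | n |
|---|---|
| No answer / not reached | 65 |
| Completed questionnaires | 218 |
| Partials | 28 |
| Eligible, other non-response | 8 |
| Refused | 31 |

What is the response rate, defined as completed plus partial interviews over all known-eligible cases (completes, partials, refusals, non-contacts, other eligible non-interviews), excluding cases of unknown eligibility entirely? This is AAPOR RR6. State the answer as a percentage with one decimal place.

Numerator = 218 + 28 = 246
Denominator = 218 + 28 + 31 + 65 + 8 = 350
RR6 = 246 / 350 = 0.7029

70.3%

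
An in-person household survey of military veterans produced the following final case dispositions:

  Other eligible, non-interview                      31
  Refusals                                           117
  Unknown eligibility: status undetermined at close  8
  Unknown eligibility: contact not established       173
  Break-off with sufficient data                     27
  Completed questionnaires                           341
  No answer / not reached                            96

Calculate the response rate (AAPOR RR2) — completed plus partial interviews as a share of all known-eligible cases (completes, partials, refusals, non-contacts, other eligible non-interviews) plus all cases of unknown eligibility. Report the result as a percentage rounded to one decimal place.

46.4%

Undetermined eligibility = 173 + 8 = 181
Num = 341 + 27 = 368
Denom = 341 + 27 + 117 + 96 + 31 + 181 = 793
RR2 = 368 / 793 = 0.4641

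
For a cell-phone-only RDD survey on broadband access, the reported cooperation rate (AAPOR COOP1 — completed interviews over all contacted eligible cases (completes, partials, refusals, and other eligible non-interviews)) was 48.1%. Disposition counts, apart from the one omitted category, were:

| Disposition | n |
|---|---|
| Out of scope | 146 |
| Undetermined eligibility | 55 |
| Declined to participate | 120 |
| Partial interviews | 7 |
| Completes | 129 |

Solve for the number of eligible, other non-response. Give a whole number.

12

COOP1 = 129 / D = 0.481
D = 129 / 0.481 = 268.2
Remaining denominator categories sum to 256
eligible, other non-response = 268.2 − 256 ≈ 12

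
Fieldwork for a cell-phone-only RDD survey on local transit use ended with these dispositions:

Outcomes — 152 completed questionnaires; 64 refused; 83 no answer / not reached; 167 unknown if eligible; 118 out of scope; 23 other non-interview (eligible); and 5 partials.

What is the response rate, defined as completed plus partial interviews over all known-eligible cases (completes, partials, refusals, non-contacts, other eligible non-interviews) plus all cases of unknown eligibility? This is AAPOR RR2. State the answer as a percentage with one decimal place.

Numerator: 152 + 5 = 157
Denom: 152 + 5 + 64 + 83 + 23 + 167 = 494
RR2 = 157 / 494 = 0.3178

31.8%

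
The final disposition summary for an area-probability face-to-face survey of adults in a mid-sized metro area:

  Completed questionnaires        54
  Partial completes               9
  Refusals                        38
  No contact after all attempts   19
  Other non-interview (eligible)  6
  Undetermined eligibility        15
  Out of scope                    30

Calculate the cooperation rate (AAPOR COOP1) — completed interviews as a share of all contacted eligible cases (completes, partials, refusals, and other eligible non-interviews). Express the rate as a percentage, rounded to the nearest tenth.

50.5%

Top = 54
Denominator = 54 + 9 + 38 + 6 = 107
COOP1 = 54 / 107 = 0.5047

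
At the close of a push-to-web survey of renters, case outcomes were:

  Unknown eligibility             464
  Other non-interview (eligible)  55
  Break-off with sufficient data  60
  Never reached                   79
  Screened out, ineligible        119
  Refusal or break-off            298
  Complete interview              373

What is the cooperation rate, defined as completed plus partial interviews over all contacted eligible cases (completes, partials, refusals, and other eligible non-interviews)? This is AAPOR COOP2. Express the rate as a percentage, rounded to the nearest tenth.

55.1%

Top → 373 + 60 = 433
Denominator → 373 + 60 + 298 + 55 = 786
COOP2 = 433 / 786 = 0.5509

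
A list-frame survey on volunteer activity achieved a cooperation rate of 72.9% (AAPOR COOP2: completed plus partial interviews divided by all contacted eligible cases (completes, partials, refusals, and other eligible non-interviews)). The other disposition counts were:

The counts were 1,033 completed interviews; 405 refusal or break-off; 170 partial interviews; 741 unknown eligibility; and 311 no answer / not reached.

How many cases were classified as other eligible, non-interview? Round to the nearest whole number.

42

Num = 1033 + 170 = 1203
COOP2 = 1203 / D = 0.729
D = 1203 / 0.729 = 1650.2
Other denominator terms total 1608
other eligible, non-interview = 1650.2 − 1608 ≈ 42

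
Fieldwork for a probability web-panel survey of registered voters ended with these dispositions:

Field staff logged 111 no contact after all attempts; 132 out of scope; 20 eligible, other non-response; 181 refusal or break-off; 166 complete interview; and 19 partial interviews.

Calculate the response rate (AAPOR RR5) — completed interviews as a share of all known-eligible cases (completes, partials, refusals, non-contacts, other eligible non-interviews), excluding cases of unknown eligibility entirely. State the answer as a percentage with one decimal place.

33.4%

Num → 166
Denom → 166 + 19 + 181 + 111 + 20 = 497
RR5 = 166 / 497 = 0.3340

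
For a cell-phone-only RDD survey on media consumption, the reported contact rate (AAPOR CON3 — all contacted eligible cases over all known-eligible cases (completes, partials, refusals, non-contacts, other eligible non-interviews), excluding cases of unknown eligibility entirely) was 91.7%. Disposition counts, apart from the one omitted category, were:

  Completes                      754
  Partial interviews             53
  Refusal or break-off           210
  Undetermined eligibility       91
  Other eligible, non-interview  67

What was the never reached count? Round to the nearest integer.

Numerator = 754 + 53 + 210 + 67 = 1084
CON3 = 1084 / D = 0.917
D = 1084 / 0.917 = 1182.1
Other denominator terms total 1084
never reached = 1182.1 − 1084 ≈ 98

98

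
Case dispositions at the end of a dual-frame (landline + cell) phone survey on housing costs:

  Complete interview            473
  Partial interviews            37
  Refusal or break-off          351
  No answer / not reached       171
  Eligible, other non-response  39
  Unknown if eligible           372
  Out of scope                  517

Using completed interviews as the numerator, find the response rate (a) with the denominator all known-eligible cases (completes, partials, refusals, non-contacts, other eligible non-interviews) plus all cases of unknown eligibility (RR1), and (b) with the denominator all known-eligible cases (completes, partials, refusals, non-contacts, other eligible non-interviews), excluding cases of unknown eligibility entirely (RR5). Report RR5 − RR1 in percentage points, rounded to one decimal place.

11.4

Numerator → 473
Denominator → 473 + 37 + 351 + 171 + 39 + 372 = 1443
RR1 = 473 / 1443 = 0.3278
Denominator → 473 + 37 + 351 + 171 + 39 = 1071
RR5 = 473 / 1071 = 0.4416
Difference = 44.16 − 32.78 = 11.38 percentage points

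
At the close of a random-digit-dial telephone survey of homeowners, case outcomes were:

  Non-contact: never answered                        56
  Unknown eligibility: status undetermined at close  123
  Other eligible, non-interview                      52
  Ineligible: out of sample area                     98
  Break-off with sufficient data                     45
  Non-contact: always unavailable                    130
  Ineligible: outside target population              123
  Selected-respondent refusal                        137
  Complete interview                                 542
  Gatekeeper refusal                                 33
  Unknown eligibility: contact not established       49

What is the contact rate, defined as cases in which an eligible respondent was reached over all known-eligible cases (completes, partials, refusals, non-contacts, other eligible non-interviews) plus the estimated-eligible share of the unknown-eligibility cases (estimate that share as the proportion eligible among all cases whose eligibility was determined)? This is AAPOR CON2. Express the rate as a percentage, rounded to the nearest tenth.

71.2%

Refusal or break-off = 33 + 137 = 170
Non-contacts = 56 + 130 = 186
Undetermined eligibility = 49 + 123 = 172
Out of scope = 123 + 98 = 221
Top = 542 + 45 + 170 + 52 = 809
Eligible (known) = 542 + 45 + 170 + 186 + 52 = 995
e = 995 / (995 + 221) = 995 / 1216 = 0.8183
e × U = 0.8183 × 172 = 140.75
Denom = 995 + 140.75 = 1135.75
CON2 = 809 / 1135.75 = 0.7123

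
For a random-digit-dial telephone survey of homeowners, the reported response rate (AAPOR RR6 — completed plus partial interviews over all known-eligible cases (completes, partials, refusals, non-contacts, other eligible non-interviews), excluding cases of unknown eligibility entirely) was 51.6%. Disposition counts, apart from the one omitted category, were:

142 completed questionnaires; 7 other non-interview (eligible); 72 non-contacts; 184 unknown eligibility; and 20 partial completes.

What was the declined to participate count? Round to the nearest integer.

73

Num = 142 + 20 = 162
RR6 = 162 / D = 0.516
D = 162 / 0.516 = 314.0
Other denominator terms total 241
declined to participate = 314.0 − 241 ≈ 73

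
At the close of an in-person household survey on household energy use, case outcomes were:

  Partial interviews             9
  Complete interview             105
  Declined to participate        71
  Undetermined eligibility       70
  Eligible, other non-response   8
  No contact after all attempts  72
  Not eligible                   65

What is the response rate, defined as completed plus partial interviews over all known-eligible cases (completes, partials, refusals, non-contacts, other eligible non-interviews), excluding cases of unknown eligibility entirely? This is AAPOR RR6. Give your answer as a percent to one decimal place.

Numerator → 105 + 9 = 114
Base → 105 + 9 + 71 + 72 + 8 = 265
RR6 = 114 / 265 = 0.4302

43.0%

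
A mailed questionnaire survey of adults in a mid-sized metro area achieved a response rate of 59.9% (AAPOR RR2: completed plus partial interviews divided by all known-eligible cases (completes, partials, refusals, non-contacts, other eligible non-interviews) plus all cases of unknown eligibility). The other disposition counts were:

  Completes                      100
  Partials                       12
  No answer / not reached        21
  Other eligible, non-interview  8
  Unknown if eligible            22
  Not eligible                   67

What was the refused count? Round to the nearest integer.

24

Num: 100 + 12 = 112
RR2 = 112 / D = 0.599
D = 112 / 0.599 = 187.0
Rest of base = 163
refused = 187.0 − 163 ≈ 24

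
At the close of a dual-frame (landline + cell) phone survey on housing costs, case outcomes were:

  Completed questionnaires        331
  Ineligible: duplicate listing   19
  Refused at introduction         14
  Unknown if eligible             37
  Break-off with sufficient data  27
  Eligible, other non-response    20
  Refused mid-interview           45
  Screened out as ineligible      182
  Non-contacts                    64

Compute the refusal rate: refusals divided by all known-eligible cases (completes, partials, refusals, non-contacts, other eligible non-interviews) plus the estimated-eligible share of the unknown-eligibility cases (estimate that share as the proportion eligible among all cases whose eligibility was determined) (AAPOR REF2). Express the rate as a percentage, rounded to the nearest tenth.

Refused = 14 + 45 = 59
Screened out, ineligible = 182 + 19 = 201
Top → 59
Determined eligible → 331 + 27 + 59 + 64 + 20 = 501
e = 501 / (501 + 201) = 501 / 702 = 0.7137
Eligible share of unknowns → 0.7137 × 37 = 26.41
Denom → 501 + 26.41 = 527.41
REF2 = 59 / 527.41 = 0.1119

11.2%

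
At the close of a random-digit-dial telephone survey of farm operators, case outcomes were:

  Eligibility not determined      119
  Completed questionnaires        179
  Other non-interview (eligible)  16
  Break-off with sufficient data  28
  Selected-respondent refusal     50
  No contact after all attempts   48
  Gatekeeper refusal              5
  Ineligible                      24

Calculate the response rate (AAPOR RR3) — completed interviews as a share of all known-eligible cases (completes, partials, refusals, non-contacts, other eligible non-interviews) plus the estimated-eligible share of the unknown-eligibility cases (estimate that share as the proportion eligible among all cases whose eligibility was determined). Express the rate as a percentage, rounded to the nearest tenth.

41.0%

Refusals = 5 + 50 = 55
Top: 179
Known eligible: 179 + 28 + 55 + 48 + 16 = 326
e = 326 / (326 + 24) = 326 / 350 = 0.9314
Eligible share of unknowns: 0.9314 × 119 = 110.84
Denom: 326 + 110.84 = 436.84
RR3 = 179 / 436.84 = 0.4098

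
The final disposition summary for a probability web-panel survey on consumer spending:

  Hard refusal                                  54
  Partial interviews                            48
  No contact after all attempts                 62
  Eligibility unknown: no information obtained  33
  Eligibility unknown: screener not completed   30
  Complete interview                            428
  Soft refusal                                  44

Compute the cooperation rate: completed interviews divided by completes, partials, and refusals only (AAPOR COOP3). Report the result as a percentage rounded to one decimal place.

74.6%

Declined to participate = 54 + 44 = 98
Undetermined eligibility = 30 + 33 = 63
Num: 428
Base: 428 + 48 + 98 = 574
COOP3 = 428 / 574 = 0.7456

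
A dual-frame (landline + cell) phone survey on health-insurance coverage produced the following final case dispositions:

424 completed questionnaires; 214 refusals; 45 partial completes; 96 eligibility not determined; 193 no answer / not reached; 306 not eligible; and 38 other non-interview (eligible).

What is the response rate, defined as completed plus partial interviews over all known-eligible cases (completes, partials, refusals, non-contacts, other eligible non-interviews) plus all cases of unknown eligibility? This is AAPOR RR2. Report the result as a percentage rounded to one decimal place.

Num → 424 + 45 = 469
Denom → 424 + 45 + 214 + 193 + 38 + 96 = 1010
RR2 = 469 / 1010 = 0.4644

46.4%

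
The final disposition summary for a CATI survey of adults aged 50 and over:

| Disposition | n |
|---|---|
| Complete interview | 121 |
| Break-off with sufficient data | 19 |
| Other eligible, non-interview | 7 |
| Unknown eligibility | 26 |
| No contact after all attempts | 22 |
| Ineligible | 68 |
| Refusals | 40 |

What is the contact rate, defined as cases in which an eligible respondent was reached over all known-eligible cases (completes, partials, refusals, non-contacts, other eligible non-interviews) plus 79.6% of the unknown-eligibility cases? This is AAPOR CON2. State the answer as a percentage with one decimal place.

Numerator: 121 + 19 + 40 + 7 = 187
Known eligible: 121 + 19 + 40 + 22 + 7 = 209
Eligible share of unknowns: 0.7960 × 26 = 20.70
Base: 209 + 20.70 = 229.70
CON2 = 187 / 229.70 = 0.8141

81.4%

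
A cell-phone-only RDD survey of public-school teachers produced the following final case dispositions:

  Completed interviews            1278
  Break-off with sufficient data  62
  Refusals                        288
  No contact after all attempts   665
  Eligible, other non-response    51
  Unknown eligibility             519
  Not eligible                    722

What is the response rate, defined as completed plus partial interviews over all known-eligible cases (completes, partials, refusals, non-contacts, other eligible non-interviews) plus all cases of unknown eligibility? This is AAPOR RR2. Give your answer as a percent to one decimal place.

46.8%

Numerator: 1278 + 62 = 1340
Base: 1278 + 62 + 288 + 665 + 51 + 519 = 2863
RR2 = 1340 / 2863 = 0.4680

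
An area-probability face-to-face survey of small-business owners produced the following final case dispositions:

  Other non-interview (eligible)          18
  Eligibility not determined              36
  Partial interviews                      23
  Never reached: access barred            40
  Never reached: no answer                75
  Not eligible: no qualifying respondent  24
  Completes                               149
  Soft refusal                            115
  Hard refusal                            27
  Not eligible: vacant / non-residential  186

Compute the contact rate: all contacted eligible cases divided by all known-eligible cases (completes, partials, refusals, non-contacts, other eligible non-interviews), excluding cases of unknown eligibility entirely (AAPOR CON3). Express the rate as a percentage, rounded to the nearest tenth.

Refusals = 27 + 115 = 142
No answer / not reached = 75 + 40 = 115
Ineligible = 24 + 186 = 210
Top: 149 + 23 + 142 + 18 = 332
Denominator: 149 + 23 + 142 + 115 + 18 = 447
CON3 = 332 / 447 = 0.7427

74.3%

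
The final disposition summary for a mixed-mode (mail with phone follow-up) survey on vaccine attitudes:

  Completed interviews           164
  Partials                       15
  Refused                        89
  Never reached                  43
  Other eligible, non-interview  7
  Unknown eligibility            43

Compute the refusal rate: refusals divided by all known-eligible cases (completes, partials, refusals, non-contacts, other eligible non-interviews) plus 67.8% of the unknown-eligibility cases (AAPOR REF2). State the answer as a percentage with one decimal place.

25.6%

Top → 89
Determined eligible → 164 + 15 + 89 + 43 + 7 = 318
e × U → 0.6780 × 43 = 29.15
Denom → 318 + 29.15 = 347.15
REF2 = 89 / 347.15 = 0.2564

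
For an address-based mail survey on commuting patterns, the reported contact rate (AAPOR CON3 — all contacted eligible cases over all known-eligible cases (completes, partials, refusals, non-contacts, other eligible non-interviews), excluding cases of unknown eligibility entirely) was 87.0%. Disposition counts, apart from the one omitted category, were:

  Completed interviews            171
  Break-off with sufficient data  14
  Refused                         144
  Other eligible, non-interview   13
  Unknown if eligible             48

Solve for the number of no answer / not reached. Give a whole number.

Num = 171 + 14 + 144 + 13 = 342
CON3 = 342 / D = 0.870
D = 342 / 0.870 = 393.1
Remaining denominator categories sum to 342
no answer / not reached = 393.1 − 342 ≈ 51

51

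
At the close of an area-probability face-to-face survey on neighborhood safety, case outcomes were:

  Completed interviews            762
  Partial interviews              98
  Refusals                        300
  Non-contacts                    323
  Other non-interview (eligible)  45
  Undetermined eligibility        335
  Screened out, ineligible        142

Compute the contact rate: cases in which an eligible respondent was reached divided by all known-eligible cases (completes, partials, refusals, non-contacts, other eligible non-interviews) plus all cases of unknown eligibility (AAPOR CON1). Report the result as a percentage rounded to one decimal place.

Num → 762 + 98 + 300 + 45 = 1205
Base → 762 + 98 + 300 + 323 + 45 + 335 = 1863
CON1 = 1205 / 1863 = 0.6468

64.7%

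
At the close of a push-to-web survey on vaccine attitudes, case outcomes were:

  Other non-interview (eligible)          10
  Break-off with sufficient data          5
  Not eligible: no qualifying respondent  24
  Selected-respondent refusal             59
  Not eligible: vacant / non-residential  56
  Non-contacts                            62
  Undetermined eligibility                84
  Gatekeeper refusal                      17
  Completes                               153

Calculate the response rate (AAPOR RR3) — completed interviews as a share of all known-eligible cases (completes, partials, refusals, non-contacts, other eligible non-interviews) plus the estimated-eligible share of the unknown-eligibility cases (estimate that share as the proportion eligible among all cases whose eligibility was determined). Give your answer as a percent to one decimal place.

41.1%

Refused = 17 + 59 = 76
Not eligible = 24 + 56 = 80
Num = 153
Determined eligible = 153 + 5 + 76 + 62 + 10 = 306
e = 306 / (306 + 80) = 306 / 386 = 0.7927
Estimated eligible among unknowns = 0.7927 × 84 = 66.59
Base = 306 + 66.59 = 372.59
RR3 = 153 / 372.59 = 0.4106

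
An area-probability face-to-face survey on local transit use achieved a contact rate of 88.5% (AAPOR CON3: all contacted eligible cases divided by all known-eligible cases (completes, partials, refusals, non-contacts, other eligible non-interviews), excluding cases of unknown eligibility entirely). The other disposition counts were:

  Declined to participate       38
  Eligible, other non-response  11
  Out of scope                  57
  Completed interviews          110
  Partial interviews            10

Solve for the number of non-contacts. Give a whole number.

22

Numerator: 110 + 10 + 38 + 11 = 169
CON3 = 169 / D = 0.885
D = 169 / 0.885 = 191.0
Rest of base = 169
non-contacts = 191.0 − 169 ≈ 22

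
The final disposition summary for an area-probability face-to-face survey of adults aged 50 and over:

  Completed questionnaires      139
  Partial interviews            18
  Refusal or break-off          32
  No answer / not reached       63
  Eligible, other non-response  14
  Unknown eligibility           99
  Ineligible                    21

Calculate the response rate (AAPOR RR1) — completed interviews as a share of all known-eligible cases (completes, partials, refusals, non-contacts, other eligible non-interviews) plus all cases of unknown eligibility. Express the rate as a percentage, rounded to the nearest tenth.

38.1%

Numerator → 139
Base → 139 + 18 + 32 + 63 + 14 + 99 = 365
RR1 = 139 / 365 = 0.3808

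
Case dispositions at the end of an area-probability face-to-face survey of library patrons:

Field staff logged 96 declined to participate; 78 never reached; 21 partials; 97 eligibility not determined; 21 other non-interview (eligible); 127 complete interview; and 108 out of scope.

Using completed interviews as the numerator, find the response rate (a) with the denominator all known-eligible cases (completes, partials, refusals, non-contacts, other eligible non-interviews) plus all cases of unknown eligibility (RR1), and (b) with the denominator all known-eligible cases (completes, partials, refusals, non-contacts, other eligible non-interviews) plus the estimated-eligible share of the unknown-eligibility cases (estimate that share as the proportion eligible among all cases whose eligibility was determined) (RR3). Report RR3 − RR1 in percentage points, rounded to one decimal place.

Num = 127
Base = 127 + 21 + 96 + 78 + 21 + 97 = 440
RR1 = 127 / 440 = 0.2886
Eligible (known) = 127 + 21 + 96 + 78 + 21 = 343
e = 343 / (343 + 108) = 343 / 451 = 0.7605
Estimated eligible among unknowns = 0.7605 × 97 = 73.77
Base = 343 + 73.77 = 416.77
RR3 = 127 / 416.77 = 0.3047
Difference = 30.47 − 28.86 = 1.61 percentage points

1.6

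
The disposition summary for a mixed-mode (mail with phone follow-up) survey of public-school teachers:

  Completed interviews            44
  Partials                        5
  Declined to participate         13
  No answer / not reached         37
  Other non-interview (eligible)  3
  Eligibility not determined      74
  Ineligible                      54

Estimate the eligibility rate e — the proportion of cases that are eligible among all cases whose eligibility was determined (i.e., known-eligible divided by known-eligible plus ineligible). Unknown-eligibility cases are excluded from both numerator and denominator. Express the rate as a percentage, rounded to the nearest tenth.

Known eligible → 44 + 5 + 13 + 37 + 3 = 102
e = 102 / (102 + 54) = 102 / 156 = 0.6538

65.4%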